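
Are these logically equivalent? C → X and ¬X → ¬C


Expression 1: C → X
Expression 2: ¬X → ¬C
Truth table (C X | Expr1 Expr2):
  T T |   T     T
  T F |   F     F
  F T |   T     T
  F F |   T     T
All 4 rows agree, so the expressions are logically equivalent.

Yes


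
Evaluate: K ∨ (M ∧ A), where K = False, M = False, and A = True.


K = False, M = False, A = True
Step 1: M ∧ A = False AND True = False
Step 2: K ∨ False = False OR False = False
AND evaluated first (higher precedence); then OR applied.

False


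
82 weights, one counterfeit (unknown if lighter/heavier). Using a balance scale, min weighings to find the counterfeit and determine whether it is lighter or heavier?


Let n = 82. 164 possibilities (n weights × lighter/heavier); each weighing has 3 outcomes.
Bound for k weighings: say the first weighing puts j weights on each pan. If it tips, the 2j weighed weights remain suspects (each with a known direction) and k-1 weighings give 3^(k-1) outcomes; 3^(k-1) is odd, so 2j ≤ 3^(k-1) - 1. If it balances, the n - 2j unweighed weights remain with direction unknown: 2(n - 2j) ≤ 3^(k-1) - 1 by the same parity argument. Adding, n ≤ (3^(k-1) - 1) + (3^(k-1) - 1)/2 = (3^k - 3)/2, and the classical three-group strategy achieves this (3 weights in 2 weighings, 12 in 3, 39 in 4, 120 in 5).
So we need the smallest k with (3^k - 3)/2 ≥ 82.
k = 4: (3^4 - 3)/2 = 39 < 82 ✗
k = 5: (3^5 - 3)/2 = 120 ≥ 82 ✓

5


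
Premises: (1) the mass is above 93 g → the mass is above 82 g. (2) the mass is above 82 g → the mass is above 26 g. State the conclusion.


Hypothetical syllogism: P → Q, Q → R ⊢ P → R
Premise 1: the mass is above 93 g → the mass is above 82 g
Premise 2: the mass is above 82 g → the mass is above 26 g
Chain the implications: the middle term (the mass is above 82 g) links the two.
Conclusion: If the mass is above 93 g, then the mass is above 26 g.

If the mass is above 93 g, then the mass is above 26 g.


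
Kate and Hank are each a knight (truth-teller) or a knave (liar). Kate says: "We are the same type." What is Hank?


Kate says: "We are the same type."
Case 1: Kate is a Knight (truth-teller)
  Statement is true → they ARE the same → Hank is also a Knight
Case 2: Kate is a Knave (liar)
  Statement is false → they are NOT the same → Hank is a Knight
In both cases, Hank is a Knight.

Knight


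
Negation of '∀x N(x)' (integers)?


Original: ∀x N(x)
Rule: ¬∀→∃, ¬∃→∀, negate predicate.
Negation: ∃x ¬N(x)

∃x ¬N(x)


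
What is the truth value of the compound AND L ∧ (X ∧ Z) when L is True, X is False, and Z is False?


L = True, X = False, Z = False
Step 1: X ∧ Z = False AND False = False
Step 2: L ∧ False = True AND False = False
AND is true only when ALL operands are true.

False


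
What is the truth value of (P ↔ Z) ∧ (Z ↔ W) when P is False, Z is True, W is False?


P = False, Z = True, W = False
Step 1: P ↔ Z is true when P and Z have the same value. Result: False
Step 2: Z ↔ W is true when Z and W have the same value. Result: False
Step 3: False ∧ False = False

False


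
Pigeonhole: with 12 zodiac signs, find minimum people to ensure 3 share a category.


Pigeonhole: to guarantee k in one of n categories, need (k-1)×n + 1.
k = 3, n = 12
Minimum = (3-1) × 12 + 1 = 2 × 12 + 1

25


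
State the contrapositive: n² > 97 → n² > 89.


Original: If n² > 97, then n² > 89
Contrapositive: If ¬Q, then ¬P
Negate Q: not (n² > 89)
Negate P: not (n² > 97)

If not (n² > 89), then not (n² > 97).


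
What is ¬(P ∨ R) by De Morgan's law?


De Morgan's law: ¬(P ∨ Q) ≡ ¬P ∧ ¬Q
¬(P ∨ R) = ¬P ∧ ¬R

¬P ∧ ¬R


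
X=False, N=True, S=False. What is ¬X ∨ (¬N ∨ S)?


X = False, N = True, S = False
Expression: ¬X ∨ (¬N ∨ S)
Step 1: ¬N = NOT True = False
Step 2: ¬N ∨ S = False OR False = False
Step 3: ¬X = NOT False = True
Step 4: (True) ∨ (False) = True OR False = True

True


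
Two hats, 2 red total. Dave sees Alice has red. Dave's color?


Total red = 2, Alice = red
Red accounted for: 1
Remaining for Dave: 1
Dave's hat is red.

red


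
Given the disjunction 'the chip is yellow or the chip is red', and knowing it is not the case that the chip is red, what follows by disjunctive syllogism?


Disjunctive syllogism: P ∨ Q, ¬P ⊢ Q
Disjunction: the chip is yellow ∨ the chip is red
We know it is not the case that the chip is red.
By disjunctive syllogism, the other disjunct must be true.

The chip is yellow


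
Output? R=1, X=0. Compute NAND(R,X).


R AND X = 0
NOT(0) = 1

1


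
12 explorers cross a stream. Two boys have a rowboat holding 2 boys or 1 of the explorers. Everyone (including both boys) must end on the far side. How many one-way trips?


Per crossing of one of the explorers: boys→, one←, one of the explorers→, one← = 4 trips
12 × 4 = 48, + 1 final boys→ = 49
Minimum trips = 49

49


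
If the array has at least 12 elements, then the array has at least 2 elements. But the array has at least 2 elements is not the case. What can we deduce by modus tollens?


Modus tollens: P → Q, ¬Q ⊢ ¬P
P: the array has at least 12 elements
Q: the array has at least 2 elements
We have P → Q and Q is false.
By modus tollens, P must be false.

It is not the case that the array has at least 12 elements


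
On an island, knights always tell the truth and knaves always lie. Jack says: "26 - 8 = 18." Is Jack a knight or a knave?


Statement: "26 - 8 = 18."
Actual: 26 - 8 = 18
Claimed: 18
Statement is TRUE → Jack tells the truth → Knight

Knight


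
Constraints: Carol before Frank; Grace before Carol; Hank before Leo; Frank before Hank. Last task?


Constraints: Carol before Frank; Grace before Carol; Hank before Leo; Frank before Hank
The last task can have nothing scheduled after it, so it must never appear on the left of a 'before'.
Tasks appearing before some other task: Carol, Grace, Hank, Frank.
The only task not in that list is Leo → it is last.

Leo


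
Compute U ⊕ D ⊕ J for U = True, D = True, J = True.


U = True, D = True, J = True
Step 1: U ⊕ D = True XOR True = False
Step 2: False ⊕ J = False XOR True = True
XOR is true when an odd number of operands are true.

True


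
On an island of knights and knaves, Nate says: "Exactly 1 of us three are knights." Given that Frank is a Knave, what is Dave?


Nate claims exactly 1 knights among Nate, Frank, Dave.
Given: Frank is a Knave.

Case 1: Nate is a Knight (tells truth)
  Then exactly 1 of the three are knights.
  Counting Nate, Frank: 1 knight(s) so far. Need 0 more → Dave = Knave.
Case 2: Nate is a Knave (lies)
  Then the count is NOT 1.
  If Dave = Knight, count = 1 = 1 → claim would be true, contradicts lie.
  If Dave = Knave, count = 0 ≠ 1 → lie confirmed ✓

Dave is a Knave.

Knave


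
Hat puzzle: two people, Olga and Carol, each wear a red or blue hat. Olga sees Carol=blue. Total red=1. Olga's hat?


Total red = 1, Carol = blue
Red accounted for: 0
Remaining for Olga: 1
Olga's hat is red.

red


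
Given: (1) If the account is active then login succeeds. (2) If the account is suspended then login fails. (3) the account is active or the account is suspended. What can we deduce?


Constructive dilemma: (P → Q) ∧ (R → S), P ∨ R ⊢ Q ∨ S
Premise 1: the account is active → login succeeds
Premise 2: the account is suspended → login fails
Premise 3: the account is active ∨ the account is suspended
Case 1: Assuming the account is active, then by Premise 1, login succeeds.
Case 2: Assuming the account is suspended, then by Premise 2, login fails.
Since one of the account is active or the account is suspended must hold, we get login succeeds or login fails.

Login succeeds or login fails.


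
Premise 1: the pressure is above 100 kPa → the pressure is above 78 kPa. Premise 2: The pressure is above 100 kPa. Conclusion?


Modus ponens: P → Q, P ⊢ Q
P: the pressure is above 100 kPa
Q: the pressure is above 78 kPa
We have P → Q and P is true.
By modus ponens, Q must be true.

The pressure is above 78 kPa


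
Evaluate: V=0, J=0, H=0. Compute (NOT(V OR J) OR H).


V OR J = 0
NOT(0) = 1
1 OR 0 = 1

1


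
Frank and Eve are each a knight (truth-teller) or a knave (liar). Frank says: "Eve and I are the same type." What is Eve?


Frank says: "Eve and I are the same type."
Case 1: Frank is a Knight (truth-teller)
  Statement is true → they ARE the same → Eve is also a Knight
Case 2: Frank is a Knave (liar)
  Statement is false → they are NOT the same → Eve is a Knight
In both cases, Eve is a Knight.

Knight


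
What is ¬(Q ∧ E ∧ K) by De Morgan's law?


De Morgan's law: ¬(P ∧ Q ∧ R) ≡ ¬P ∨ ¬Q ∨ ¬R
¬(Q ∧ E ∧ K) = ¬Q ∨ ¬E ∨ ¬K

¬Q ∨ ¬E ∨ ¬K


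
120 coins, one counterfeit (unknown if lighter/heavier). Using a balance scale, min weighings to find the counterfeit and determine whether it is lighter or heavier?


Let n = 120. 240 possibilities (n coins × lighter/heavier); each weighing has 3 outcomes.
Bound for k weighings: say the first weighing puts j coins on each pan. If it tips, the 2j weighed coins remain suspects (each with a known direction) and k-1 weighings give 3^(k-1) outcomes; 3^(k-1) is odd, so 2j ≤ 3^(k-1) - 1. If it balances, the n - 2j unweighed coins remain with direction unknown: 2(n - 2j) ≤ 3^(k-1) - 1 by the same parity argument. Adding, n ≤ (3^(k-1) - 1) + (3^(k-1) - 1)/2 = (3^k - 3)/2, and the classical three-group strategy achieves this (3 coins in 2 weighings, 12 in 3, 39 in 4, 120 in 5).
So we need the smallest k with (3^k - 3)/2 ≥ 120.
k = 4: (3^4 - 3)/2 = 39 < 120 ✗
k = 5: (3^5 - 3)/2 = 120 ≥ 120 ✓

5


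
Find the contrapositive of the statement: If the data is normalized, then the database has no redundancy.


Original: If the data is normalized, then the database has no redundancy
Contrapositive: If ¬Q, then ¬P
Negate Q: not (the database has no redundancy)
Negate P: not (the data is normalized)

If not (the database has no redundancy), then not (the data is normalized).


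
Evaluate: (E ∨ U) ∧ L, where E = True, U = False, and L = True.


E = True, U = False, L = True
Step 1: E ∨ U = True OR False = True
Step 2: True ∧ L = True AND True = True
OR is true when at least one operand is true; AND requires both.

True


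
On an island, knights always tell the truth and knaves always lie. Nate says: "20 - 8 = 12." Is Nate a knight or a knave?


Statement: "20 - 8 = 12."
Actual: 20 - 8 = 12
Claimed: 12
Statement is TRUE → Nate tells the truth → Knight

Knight


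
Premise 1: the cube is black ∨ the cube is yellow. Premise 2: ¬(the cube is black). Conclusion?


Disjunctive syllogism: P ∨ Q, ¬P ⊢ Q
Disjunction: the cube is black ∨ the cube is yellow
We know it is not the case that the cube is black.
By disjunctive syllogism, the other disjunct must be true.

The cube is yellow


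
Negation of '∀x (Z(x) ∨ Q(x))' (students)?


Original: ∀x (Z(x) ∨ Q(x))
Rule: ¬∀→∃, ¬∃→∀, negate predicate.
Negation: ∃x (¬Z(x) ∧ ¬Q(x))

∃x (¬Z(x) ∧ ¬Q(x))


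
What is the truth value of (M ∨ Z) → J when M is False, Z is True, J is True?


M = False, Z = True, J = True
Step 1: M ∨ Z = False OR True = True
Step 2: (True) → J: false only when antecedent=True and J=False.
Result: True

True


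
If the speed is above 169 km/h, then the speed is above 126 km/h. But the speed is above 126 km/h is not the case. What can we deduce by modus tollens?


Modus tollens: P → Q, ¬Q ⊢ ¬P
P: the speed is above 169 km/h
Q: the speed is above 126 km/h
We have P → Q and Q is false.
By modus tollens, P must be false.

It is not the case that the speed is above 169 km/h


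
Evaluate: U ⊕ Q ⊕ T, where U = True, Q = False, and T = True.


U = True, Q = False, T = True
Step 1: U ⊕ Q = True XOR False = True
Step 2: True ⊕ T = True XOR True = False
XOR is true when an odd number of operands are true.

False


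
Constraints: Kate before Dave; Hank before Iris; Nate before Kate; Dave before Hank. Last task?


Constraints: Kate before Dave; Hank before Iris; Nate before Kate; Dave before Hank
The last task can have nothing scheduled after it, so it must never appear on the left of a 'before'.
Tasks appearing before some other task: Kate, Hank, Nate, Dave.
The only task not in that list is Iris → it is last.

Iris


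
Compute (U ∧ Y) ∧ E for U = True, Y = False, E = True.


U = True, Y = False, E = True
Step 1: U ∧ Y = True AND False = False
Step 2: False ∧ E = False AND True = False
AND is true only when ALL operands are true.

False


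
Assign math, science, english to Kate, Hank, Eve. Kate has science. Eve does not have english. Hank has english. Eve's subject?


From clues:
  Kate → science
  Hank → english
By elimination, Eve gets the remaining.

math


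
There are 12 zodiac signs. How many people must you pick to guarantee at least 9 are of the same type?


Pigeonhole: to guarantee k in one of n categories, need (k-1)×n + 1.
k = 9, n = 12
Minimum = (9-1) × 12 + 1 = 8 × 12 + 1

97


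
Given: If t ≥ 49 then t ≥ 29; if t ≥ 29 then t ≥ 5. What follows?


Hypothetical syllogism: P → Q, Q → R ⊢ P → R
Premise 1: t ≥ 49 → t ≥ 29
Premise 2: t ≥ 29 → t ≥ 5
Chain the implications: the middle term (t ≥ 29) links the two.
Conclusion: If t ≥ 49, then t ≥ 5.

If t ≥ 49, then t ≥ 5.


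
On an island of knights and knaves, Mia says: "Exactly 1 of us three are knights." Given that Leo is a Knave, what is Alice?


Mia claims exactly 1 knights among Mia, Leo, Alice.
Given: Leo is a Knave.

Case 1: Mia is a Knight (tells truth)
  Then exactly 1 of the three are knights.
  Counting Mia, Leo: 1 knight(s) so far. Need 0 more → Alice = Knave.
Case 2: Mia is a Knave (lies)
  Then the count is NOT 1.
  If Alice = Knight, count = 1 = 1 → claim would be true, contradicts lie.
  If Alice = Knave, count = 0 ≠ 1 → lie confirmed ✓

Alice is a Knave.

Knave


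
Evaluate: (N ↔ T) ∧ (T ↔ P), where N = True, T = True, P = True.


N = True, T = True, P = True
Step 1: N ↔ T is true when N and T have the same value. Result: True
Step 2: T ↔ P is true when T and P have the same value. Result: True
Step 3: True ∧ True = True

True


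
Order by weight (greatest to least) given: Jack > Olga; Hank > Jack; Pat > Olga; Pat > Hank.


Constraints: Jack > Olga; Hank > Jack; Pat > Olga; Pat > Hank
Method: at each step, the next-highest is the one remaining person who never appears on the smaller side of a constraint between remaining people.
  Step 1: remaining {Olga, Pat, Hank, Jack}; on the smaller side: {Olga, Hank, Jack} → Pat is next (Pat > Olga; Pat > Hank).
  Step 2: remaining {Olga, Hank, Jack}; on the smaller side: {Olga, Jack} → Hank is next (Hank > Jack).
  Step 3: remaining {Olga, Jack}; on the smaller side: {Olga} → Jack is next (Jack > Olga).
  Step 4: only Olga remains → lowest.
Final ranking (highest to lowest):

Pat > Hank > Jack > Olga


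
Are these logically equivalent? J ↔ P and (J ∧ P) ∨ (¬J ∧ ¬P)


Expression 1: J ↔ P
Expression 2: (J ∧ P) ∨ (¬J ∧ ¬P)
Truth table (J P | Expr1 Expr2):
  T T |   T     T
  T F |   F     F
  F T |   F     F
  F F |   T     T
All 4 rows agree, so the expressions are logically equivalent.

Yes


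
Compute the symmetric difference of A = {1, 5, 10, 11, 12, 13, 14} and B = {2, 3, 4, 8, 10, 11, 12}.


A = {1, 5, 10, 11, 12, 13, 14}
B = {2, 3, 4, 8, 10, 11, 12}
Operation: symmetric difference
In A only: [1, 5, 13, 14], in B only: [2, 3, 4, 8]

{1, 2, 3, 4, 5, 8, 13, 14}


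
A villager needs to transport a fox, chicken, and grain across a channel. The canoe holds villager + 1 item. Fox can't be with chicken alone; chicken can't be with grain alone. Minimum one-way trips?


1. villager+chicken → 2. villager ← 3. villager+fox → 4. villager+chicken ← 5. villager+grain → 6. villager ← 7. villager+chicken →
Minimum trips = 7

7


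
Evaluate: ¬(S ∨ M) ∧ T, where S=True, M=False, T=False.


S = True, M = False, T = False
Expression: ¬(S ∨ M) ∧ T
Step 1: S ∨ M = True OR False = True
Step 2: ¬(S ∨ M) = NOT True = False
Step 3: (False) ∧ T = False AND False = False

False


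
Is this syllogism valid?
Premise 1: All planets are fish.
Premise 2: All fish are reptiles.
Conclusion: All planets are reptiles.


Premise 1: All planets are fish.
Premise 2: All fish are reptiles.
Conclusion: All planets are reptiles.
Barbara syllogism (AAA-1): All A are B, All B are C → All A are C.
Middle term (fish) distributed in premise 2.

Valid


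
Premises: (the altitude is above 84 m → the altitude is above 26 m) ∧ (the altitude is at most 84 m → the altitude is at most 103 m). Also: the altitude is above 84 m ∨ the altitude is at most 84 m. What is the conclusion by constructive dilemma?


Constructive dilemma: (P → Q) ∧ (R → S), P ∨ R ⊢ Q ∨ S
Premise 1: the altitude is above 84 m → the altitude is above 26 m
Premise 2: the altitude is at most 84 m → the altitude is at most 103 m
Premise 3: the altitude is above 84 m ∨ the altitude is at most 84 m
Case 1: Assuming the altitude is above 84 m, then by Premise 1, the altitude is above 26 m.
Case 2: Assuming the altitude is at most 84 m, then by Premise 2, the altitude is at most 103 m.
Since one of the altitude is above 84 m or the altitude is at most 84 m must hold, we get the altitude is above 26 m or the altitude is at most 103 m.

The altitude is above 26 m or the altitude is at most 103 m.


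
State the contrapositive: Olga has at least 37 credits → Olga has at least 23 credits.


Original: If Olga has at least 37 credits, then Olga has at least 23 credits
Contrapositive: If ¬Q, then ¬P
Negate Q: not (Olga has at least 23 credits)
Negate P: not (Olga has at least 37 credits)

If not (Olga has at least 23 credits), then not (Olga has at least 37 credits).


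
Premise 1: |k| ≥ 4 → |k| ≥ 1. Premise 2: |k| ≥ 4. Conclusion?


Modus ponens: P → Q, P ⊢ Q
P: |k| ≥ 4
Q: |k| ≥ 1
We have P → Q and P is true.
By modus ponens, Q must be true.

|k| ≥ 1


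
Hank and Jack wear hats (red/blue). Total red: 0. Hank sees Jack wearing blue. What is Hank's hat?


Total red = 0, Jack = blue
Red accounted for: 0
Remaining for Hank: 0
Hank's hat is blue.

blue


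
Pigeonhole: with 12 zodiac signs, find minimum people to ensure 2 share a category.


Pigeonhole: to guarantee k in one of n categories, need (k-1)×n + 1.
k = 2, n = 12
Minimum = (2-1) × 12 + 1 = 1 × 12 + 1

13


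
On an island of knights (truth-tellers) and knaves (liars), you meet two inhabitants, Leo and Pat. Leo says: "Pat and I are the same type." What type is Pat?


Leo says: "Pat and I are the same type."
Case 1: Leo is a Knight (truth-teller)
  Statement is true → they ARE the same → Pat is also a Knight
Case 2: Leo is a Knave (liar)
  Statement is false → they are NOT the same → Pat is a Knight
In both cases, Pat is a Knight.

Knight


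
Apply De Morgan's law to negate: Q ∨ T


De Morgan's law: ¬(P ∨ Q) ≡ ¬P ∧ ¬Q
¬(Q ∨ T) = ¬Q ∧ ¬T

¬Q ∧ ¬T


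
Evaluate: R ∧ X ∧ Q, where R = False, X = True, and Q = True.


R = False, X = True, Q = True
Step 1: R ∧ X = False AND True = False
Step 2: (False) ∧ Q = (False) AND True = False
AND is true only when ALL operands are true.

False


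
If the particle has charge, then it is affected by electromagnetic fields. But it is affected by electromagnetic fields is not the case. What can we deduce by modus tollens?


Modus tollens: P → Q, ¬Q ⊢ ¬P
P: the particle has charge
Q: it is affected by electromagnetic fields
We have P → Q and Q is false.
By modus tollens, P must be false.

It is not the case that the particle has charge


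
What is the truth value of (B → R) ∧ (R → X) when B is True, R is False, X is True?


B = True, R = False, X = True
Step 1: B → R is false only when B=True and R=False. Result: False
Step 2: R → X is false only when R=True and X=False. Result: True
Step 3: False ∧ True = False

False


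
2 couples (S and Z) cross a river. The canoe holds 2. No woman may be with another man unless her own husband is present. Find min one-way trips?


Label couples S and Z.
1. WS+WZ → (far: WS,WZ; near: HS,HZ)
2. WS ←   (far: WZ; near: HS,HZ,WS)
3. HS+HZ → (far: HS,HZ,WZ; near: WS)
4. HS ←   (far: HZ,WZ; near: HS,WS)  — HS returns, since WS is alone on near bank
5. HS+WS → (far: all four; near: empty)
Every state respects the constraint.
Minimum trips = 5

5


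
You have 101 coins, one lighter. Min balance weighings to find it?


Each weighing has 3 outcomes (left heavy / balance / right heavy), so k weighings distinguish at most 3^k cases; splitting into three near-equal groups achieves this.
Need 3^k ≥ 101: 3^4 = 81 < 101 ≤ 3^5 = 243
k = ⌈log₃(101)⌉ = 5

5


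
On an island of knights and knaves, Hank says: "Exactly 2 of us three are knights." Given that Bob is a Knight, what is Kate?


Hank claims exactly 2 knights among Hank, Bob, Kate.
Given: Bob is a Knight.

Case 1: Hank is a Knight (tells truth)
  Then exactly 2 of the three are knights.
  Counting Hank, Bob: 2 knight(s) so far. Need 0 more → Kate = Knave.
Case 2: Hank is a Knave (lies)
  Then the count is NOT 2.
  If Kate = Knight, count = 2 = 2 → claim would be true, contradicts lie.
  If Kate = Knave, count = 1 ≠ 2 → lie confirmed ✓

Kate is a Knave.

Knave


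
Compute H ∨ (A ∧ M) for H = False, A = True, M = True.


H = False, A = True, M = True
Step 1: A ∧ M = True AND True = True
Step 2: H ∨ True = False OR True = True
AND evaluated first (higher precedence); then OR applied.

True


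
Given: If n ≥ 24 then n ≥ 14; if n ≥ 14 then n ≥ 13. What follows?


Hypothetical syllogism: P → Q, Q → R ⊢ P → R
Premise 1: n ≥ 24 → n ≥ 14
Premise 2: n ≥ 14 → n ≥ 13
Chain the implications: the middle term (n ≥ 14) links the two.
Conclusion: If n ≥ 24, then n ≥ 13.

If n ≥ 24, then n ≥ 13.


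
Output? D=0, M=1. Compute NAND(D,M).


D AND M = 0
NOT(0) = 1

1


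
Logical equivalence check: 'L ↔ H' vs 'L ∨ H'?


Expression 1: L ↔ H
Expression 2: L ∨ H
Truth table (L H | Expr1 Expr2):
  T T |   T     T
  T F |   F     T   ← differ
  F T |   F     T   ← differ
  F F |   T     F   ← differ
Counterexample: L=T, H=F gives Expr1 = F but Expr2 = T, so the expressions are NOT logically equivalent.

No


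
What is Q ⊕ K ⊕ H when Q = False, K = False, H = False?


Q = False, K = False, H = False
Step 1: Q ⊕ K = False XOR False = False
Step 2: False ⊕ H = False XOR False = False
XOR is true when an odd number of operands are true.

False


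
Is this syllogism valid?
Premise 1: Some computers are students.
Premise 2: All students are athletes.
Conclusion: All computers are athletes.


Premise 1: Some computers are students.
Premise 2: All students are athletes.
Conclusion: All computers are athletes.
Fallacy: illicit minor. The minor term (computers) is distributed in the conclusion ('All computers ...') but undistributed in its premise ('Some computers are students' doesn't cover all computers).
Only 'Some computers are athletes' follows, not 'All'.

Invalid


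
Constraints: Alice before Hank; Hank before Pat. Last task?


Constraints: Alice before Hank; Hank before Pat
The last task can have nothing scheduled after it, so it must never appear on the left of a 'before'.
Tasks appearing before some other task: Alice, Hank.
The only task not in that list is Pat → it is last.

Pat


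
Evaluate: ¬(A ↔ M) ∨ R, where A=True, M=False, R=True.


A = True, M = False, R = True
Expression: ¬(A ↔ M) ∨ R
Step 1: A ↔ M = (True iff False) = False
Step 2: ¬(A ↔ M) = NOT False = True
Step 3: (True) ∨ R = True OR True = True

True


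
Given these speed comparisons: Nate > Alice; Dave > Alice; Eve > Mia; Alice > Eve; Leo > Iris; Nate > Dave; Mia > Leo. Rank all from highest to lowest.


Constraints: Nate > Alice; Dave > Alice; Eve > Mia; Alice > Eve; Leo > Iris; Nate > Dave; Mia > Leo
Method: at each step, the next-highest is the one remaining person who never appears on the smaller side of a constraint between remaining people.
  Step 1: remaining {Dave, Mia, Leo, Eve, Nate, Alice, Iris}; on the smaller side: {Dave, Mia, Leo, Eve, Alice, Iris} → Nate is next (Nate > Alice; Nate > Dave).
  Step 2: remaining {Dave, Mia, Leo, Eve, Alice, Iris}; on the smaller side: {Mia, Leo, Eve, Alice, Iris} → Dave is next (Dave > Alice).
  Step 3: remaining {Mia, Leo, Eve, Alice, Iris}; on the smaller side: {Mia, Leo, Eve, Iris} → Alice is next (Alice > Eve).
  Step 4: remaining {Mia, Leo, Eve, Iris}; on the smaller side: {Mia, Leo, Iris} → Eve is next (Eve > Mia).
  Step 5: remaining {Mia, Leo, Iris}; on the smaller side: {Leo, Iris} → Mia is next (Mia > Leo).
  Step 6: remaining {Leo, Iris}; on the smaller side: {Iris} → Leo is next (Leo > Iris).
  Step 7: only Iris remains → lowest.
Final ranking (highest to lowest):

Nate > Dave > Alice > Eve > Mia > Leo > Iris


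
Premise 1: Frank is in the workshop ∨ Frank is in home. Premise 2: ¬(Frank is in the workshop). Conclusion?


Disjunctive syllogism: P ∨ Q, ¬P ⊢ Q
Disjunction: Frank is in the workshop ∨ Frank is in home
We know it is not the case that Frank is in the workshop.
By disjunctive syllogism, the other disjunct must be true.

Frank is in home


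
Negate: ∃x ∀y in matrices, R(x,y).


Original: ∃x ∀y R(x,y)
Rule: ¬∀→∃, ¬∃→∀, negate predicate.
Negation: ∀x ∃y ¬R(x,y)

∀x ∃y ¬R(x,y)


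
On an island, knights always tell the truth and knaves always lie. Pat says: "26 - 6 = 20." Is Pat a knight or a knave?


Statement: "26 - 6 = 20."
Actual: 26 - 6 = 20
Claimed: 20
Statement is TRUE → Pat tells the truth → Knight

Knight


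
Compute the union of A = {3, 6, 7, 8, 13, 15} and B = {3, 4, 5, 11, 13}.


A = {3, 6, 7, 8, 13, 15}
B = {3, 4, 5, 11, 13}
Operation: union
All elements combined: 3, 4, 5, 6, 7, 8, 11, 13, 15

{3, 4, 5, 6, 7, 8, 11, 13, 15}


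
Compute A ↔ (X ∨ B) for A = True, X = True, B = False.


A = True, X = True, B = False
Step 1: X ∨ B = True OR False = True
Step 2: A ↔ (True): true when both sides have same truth value.
Result: True ↔ True = True

True


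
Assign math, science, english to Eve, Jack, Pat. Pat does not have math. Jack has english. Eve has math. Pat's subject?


From clues:
  Jack → english
  Eve → math
By elimination, Pat gets the remaining.

science


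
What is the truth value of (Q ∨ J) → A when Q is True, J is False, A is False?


Q = True, J = False, A = False
Step 1: Q ∨ J = True OR False = True
Step 2: (True) → A: false only when antecedent=True and A=False.
Result: False

False


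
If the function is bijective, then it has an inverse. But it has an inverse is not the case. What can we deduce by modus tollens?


Modus tollens: P → Q, ¬Q ⊢ ¬P
P: the function is bijective
Q: it has an inverse
We have P → Q and Q is false.
By modus tollens, P must be false.

It is not the case that the function is bijective


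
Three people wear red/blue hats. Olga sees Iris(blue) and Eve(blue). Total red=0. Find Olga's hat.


Total red = 0, seen red = 0
Own red = 0 - 0 = 0
Olga's hat is blue.

blue


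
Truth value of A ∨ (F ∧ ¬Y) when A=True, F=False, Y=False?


A = True, F = False, Y = False
Expression: A ∨ (F ∧ ¬Y)
Step 1: ¬Y = NOT False = True
Step 2: F ∧ ¬Y = False AND True = False
Step 3: A ∨ (False) = True OR False = True

True


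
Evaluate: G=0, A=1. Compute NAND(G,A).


G AND A = 0
NOT(0) = 1

1


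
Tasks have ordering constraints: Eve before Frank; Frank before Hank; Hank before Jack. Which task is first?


Constraints: Eve before Frank; Frank before Hank; Hank before Jack
The first task can have nothing scheduled before it, so it must never appear on the right of a 'before'.
Tasks appearing after some 'before': Frank, Hank, Jack.
The only task not in that list is Eve → it is first.

Eve


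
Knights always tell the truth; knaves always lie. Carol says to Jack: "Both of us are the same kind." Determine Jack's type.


Carol says: "Both of us are the same kind."
Case 1: Carol is a Knight (truth-teller)
  Statement is true → they ARE the same → Jack is also a Knight
Case 2: Carol is a Knave (liar)
  Statement is false → they are NOT the same → Jack is a Knight
In both cases, Jack is a Knight.

Knight


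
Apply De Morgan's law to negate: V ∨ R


De Morgan's law: ¬(P ∨ Q) ≡ ¬P ∧ ¬Q
¬(V ∨ R) = ¬V ∧ ¬R

¬V ∧ ¬R


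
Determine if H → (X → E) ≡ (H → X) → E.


Expression 1: H → (X → E)
Expression 2: (H → X) → E
Truth table (H X E | Expr1 Expr2):
  T T T |   T     T
  T T F |   F     F
  T F T |   T     T
  T F F |   T     T
  F T T |   T     T
  F T F |   T     F   ← differ
  F F T |   T     T
  F F F |   T     F   ← differ
Counterexample: H=F, X=T, E=F gives Expr1 = T but Expr2 = F, so the expressions are NOT logically equivalent.

No


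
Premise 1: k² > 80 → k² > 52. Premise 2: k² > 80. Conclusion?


Modus ponens: P → Q, P ⊢ Q
P: k² > 80
Q: k² > 52
We have P → Q and P is true.
By modus ponens, Q must be true.

k² > 52


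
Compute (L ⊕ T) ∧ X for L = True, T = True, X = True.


L = True, T = True, X = True
Step 1: L ⊕ T = True XOR True = False
Step 2: False ∧ X = False AND True = False
XOR true when exactly one of L,T is true; then AND with X.

False


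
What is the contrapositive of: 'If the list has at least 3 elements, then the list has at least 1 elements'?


Original: If the list has at least 3 elements, then the list has at least 1 elements
Contrapositive: If ¬Q, then ¬P
Negate Q: not (the list has at least 1 elements)
Negate P: not (the list has at least 3 elements)

If not (the list has at least 1 elements), then not (the list has at least 3 elements).


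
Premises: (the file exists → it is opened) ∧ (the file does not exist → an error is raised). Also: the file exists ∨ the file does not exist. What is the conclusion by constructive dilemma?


Constructive dilemma: (P → Q) ∧ (R → S), P ∨ R ⊢ Q ∨ S
Premise 1: the file exists → it is opened
Premise 2: the file does not exist → an error is raised
Premise 3: the file exists ∨ the file does not exist
Case 1: Assuming the file exists, then by Premise 1, it is opened.
Case 2: Assuming the file does not exist, then by Premise 2, an error is raised.
Since one of the file exists or the file does not exist must hold, we get it is opened or an error is raised.

It is opened or an error is raised.


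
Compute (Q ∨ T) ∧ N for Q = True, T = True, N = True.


Q = True, T = True, N = True
Step 1: Q ∨ T = True OR True = True
Step 2: True ∧ N = True AND True = True
OR is true when at least one operand is true; AND requires both.

True


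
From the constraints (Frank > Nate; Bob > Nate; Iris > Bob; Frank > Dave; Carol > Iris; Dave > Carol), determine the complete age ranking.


Constraints: Frank > Nate; Bob > Nate; Iris > Bob; Frank > Dave; Carol > Iris; Dave > Carol
Method: at each step, the next-highest is the one remaining person who never appears on the smaller side of a constraint between remaining people.
  Step 1: remaining {Dave, Nate, Carol, Iris, Bob, Frank}; on the smaller side: {Dave, Nate, Carol, Iris, Bob} → Frank is next (Frank > Nate; Frank > Dave).
  Step 2: remaining {Dave, Nate, Carol, Iris, Bob}; on the smaller side: {Nate, Carol, Iris, Bob} → Dave is next (Dave > Carol).
  Step 3: remaining {Nate, Carol, Iris, Bob}; on the smaller side: {Nate, Iris, Bob} → Carol is next (Carol > Iris).
  Step 4: remaining {Nate, Iris, Bob}; on the smaller side: {Nate, Bob} → Iris is next (Iris > Bob).
  Step 5: remaining {Nate, Bob}; on the smaller side: {Nate} → Bob is next (Bob > Nate).
  Step 6: only Nate remains → lowest.
Final ranking (highest to lowest):

Frank > Dave > Carol > Iris > Bob > Nate


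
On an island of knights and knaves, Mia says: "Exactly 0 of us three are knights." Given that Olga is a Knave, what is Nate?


Mia claims exactly 0 knights among Mia, Olga, Nate.
Given: Olga is a Knave.

Case 1: Mia is a Knight (tells truth)
  Then exactly 0 of the three are knights.
  Counting Mia, Olga: 1 knight(s) so far. Need -1 more → impossible.
Case 2: Mia is a Knave (lies)
  Then the count is NOT 0.
  If Nate = Knave, count = 0 = 0 → claim would be true, contradicts lie.
  If Nate = Knight, count = 1 ≠ 0 → lie confirmed ✓

Nate is a Knight.

Knight


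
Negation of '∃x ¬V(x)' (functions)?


Original: ∃x ¬V(x)
Rule: ¬∀→∃, ¬∃→∀, negate predicate.
Negation: ∀x V(x)

∀x V(x)


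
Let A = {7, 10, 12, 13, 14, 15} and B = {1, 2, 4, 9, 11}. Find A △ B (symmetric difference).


A = {7, 10, 12, 13, 14, 15}
B = {1, 2, 4, 9, 11}
Operation: symmetric difference
In A only: [7, 10, 12, 13, 14, 15], in B only: [1, 2, 4, 9, 11]

{1, 2, 4, 7, 9, 10, 11, 12, 13, 14, 15}


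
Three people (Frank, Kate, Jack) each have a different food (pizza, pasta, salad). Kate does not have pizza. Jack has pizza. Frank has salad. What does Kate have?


From clues:
  Jack → pizza
  Frank → salad
By elimination, Kate gets the remaining.

pasta


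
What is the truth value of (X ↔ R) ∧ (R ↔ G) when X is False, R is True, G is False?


X = False, R = True, G = False
Step 1: X ↔ R is true when X and R have the same value. Result: False
Step 2: R ↔ G is true when R and G have the same value. Result: False
Step 3: False ∧ False = False

False


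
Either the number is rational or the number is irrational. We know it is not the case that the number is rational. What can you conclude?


Disjunctive syllogism: P ∨ Q, ¬P ⊢ Q
Disjunction: the number is rational ∨ the number is irrational
We know it is not the case that the number is rational.
By disjunctive syllogism, the other disjunct must be true.

The number is irrational


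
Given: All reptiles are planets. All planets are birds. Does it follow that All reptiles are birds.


Premise 1: All reptiles are planets.
Premise 2: All planets are birds.
Conclusion: All reptiles are birds.
Barbara syllogism (AAA-1): All A are B, All B are C → All A are C.
Middle term (planets) distributed in premise 2.

Valid


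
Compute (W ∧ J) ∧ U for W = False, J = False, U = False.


W = False, J = False, U = False
Step 1: W ∧ J = False AND False = False
Step 2: False ∧ U = False AND False = False
AND is true only when ALL operands are true.

False


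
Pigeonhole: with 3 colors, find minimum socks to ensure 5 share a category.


Pigeonhole: to guarantee k in one of n categories, need (k-1)×n + 1.
k = 5, n = 3
Minimum = (5-1) × 3 + 1 = 4 × 3 + 1

13


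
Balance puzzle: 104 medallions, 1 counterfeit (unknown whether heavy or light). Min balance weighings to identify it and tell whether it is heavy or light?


Let n = 104. 208 possibilities (n medallions × lighter/heavier); each weighing has 3 outcomes.
Bound for k weighings: say the first weighing puts j medallions on each pan. If it tips, the 2j weighed medallions remain suspects (each with a known direction) and k-1 weighings give 3^(k-1) outcomes; 3^(k-1) is odd, so 2j ≤ 3^(k-1) - 1. If it balances, the n - 2j unweighed medallions remain with direction unknown: 2(n - 2j) ≤ 3^(k-1) - 1 by the same parity argument. Adding, n ≤ (3^(k-1) - 1) + (3^(k-1) - 1)/2 = (3^k - 3)/2, and the classical three-group strategy achieves this (3 medallions in 2 weighings, 12 in 3, 39 in 4, 120 in 5).
So we need the smallest k with (3^k - 3)/2 ≥ 104.
k = 4: (3^4 - 3)/2 = 39 < 104 ✗
k = 5: (3^5 - 3)/2 = 120 ≥ 104 ✓

5


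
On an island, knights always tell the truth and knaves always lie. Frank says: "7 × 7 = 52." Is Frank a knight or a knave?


Statement: "7 × 7 = 52."
Actual: 7 × 7 = 49
Claimed: 52
Statement is FALSE → Frank lies → Knave

Knave


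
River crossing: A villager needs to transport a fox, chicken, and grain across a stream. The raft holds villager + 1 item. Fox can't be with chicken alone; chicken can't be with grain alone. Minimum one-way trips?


1. villager+chicken → 2. villager ← 3. villager+fox → 4. villager+chicken ← 5. villager+grain → 6. villager ← 7. villager+chicken →
Minimum trips = 7

7


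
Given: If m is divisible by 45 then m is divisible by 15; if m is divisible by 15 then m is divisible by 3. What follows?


Hypothetical syllogism: P → Q, Q → R ⊢ P → R
Premise 1: m is divisible by 45 → m is divisible by 15
Premise 2: m is divisible by 15 → m is divisible by 3
Chain the implications: the middle term (m is divisible by 15) links the two.
Conclusion: If m is divisible by 45, then m is divisible by 3.

If m is divisible by 45, then m is divisible by 3.


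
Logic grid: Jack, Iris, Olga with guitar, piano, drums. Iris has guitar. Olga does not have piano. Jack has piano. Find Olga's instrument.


From clues:
  Jack → piano
  Iris → guitar
By elimination, Olga gets the remaining.

drums


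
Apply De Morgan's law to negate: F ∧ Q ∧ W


De Morgan's law: ¬(P ∧ Q ∧ R) ≡ ¬P ∨ ¬Q ∨ ¬R
¬(F ∧ Q ∧ W) = ¬F ∨ ¬Q ∨ ¬W

¬F ∨ ¬Q ∨ ¬W


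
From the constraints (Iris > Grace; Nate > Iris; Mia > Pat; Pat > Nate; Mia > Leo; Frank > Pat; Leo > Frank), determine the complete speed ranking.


Constraints: Iris > Grace; Nate > Iris; Mia > Pat; Pat > Nate; Mia > Leo; Frank > Pat; Leo > Frank
Method: at each step, the next-highest is the one remaining person who never appears on the smaller side of a constraint between remaining people.
  Step 1: remaining {Mia, Frank, Iris, Grace, Nate, Leo, Pat}; on the smaller side: {Frank, Iris, Grace, Nate, Leo, Pat} → Mia is next (Mia > Pat; Mia > Leo).
  Step 2: remaining {Frank, Iris, Grace, Nate, Leo, Pat}; on the smaller side: {Frank, Iris, Grace, Nate, Pat} → Leo is next (Leo > Frank).
  Step 3: remaining {Frank, Iris, Grace, Nate, Pat}; on the smaller side: {Iris, Grace, Nate, Pat} → Frank is next (Frank > Pat).
  Step 4: remaining {Iris, Grace, Nate, Pat}; on the smaller side: {Iris, Grace, Nate} → Pat is next (Pat > Nate).
  Step 5: remaining {Iris, Grace, Nate}; on the smaller side: {Iris, Grace} → Nate is next (Nate > Iris).
  Step 6: remaining {Iris, Grace}; on the smaller side: {Grace} → Iris is next (Iris > Grace).
  Step 7: only Grace remains → lowest.
Final ranking (highest to lowest):

Mia > Leo > Frank > Pat > Nate > Iris > Grace


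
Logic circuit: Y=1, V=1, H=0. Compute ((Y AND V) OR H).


Y AND V = 1&1 = 1
1 OR 0 = 1

1


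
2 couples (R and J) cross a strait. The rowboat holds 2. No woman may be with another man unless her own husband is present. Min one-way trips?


Label couples R and J.
1. WR+WJ → (far: WR,WJ; near: HR,HJ)
2. WR ←   (far: WJ; near: HR,HJ,WR)
3. HR+HJ → (far: HR,HJ,WJ; near: WR)
4. HR ←   (far: HJ,WJ; near: HR,WR)  — HR returns, since WR is alone on near bank
5. HR+WR → (far: all four; near: empty)
Every state respects the constraint.
Minimum trips = 5

5


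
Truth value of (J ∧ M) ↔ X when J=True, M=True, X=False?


J = True, M = True, X = False
Expression: (J ∧ M) ↔ X
Step 1: J ∧ M = True AND True = True
Step 2: (True) ↔ X = (True iff False) = False

False


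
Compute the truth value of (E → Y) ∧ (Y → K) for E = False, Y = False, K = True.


E = False, Y = False, K = True
Step 1: E → Y is false only when E=True and Y=False. Result: True
Step 2: Y → K is false only when Y=True and K=False. Result: True
Step 3: True ∧ True = True

True
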